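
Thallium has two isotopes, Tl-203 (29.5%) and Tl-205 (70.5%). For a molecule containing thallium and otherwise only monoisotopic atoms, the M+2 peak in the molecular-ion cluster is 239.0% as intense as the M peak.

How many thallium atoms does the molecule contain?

With n Tl atoms, P(M+2)/P(M) = C(n,1)·p^(n−1)q / p^n = n·q/p = n · 0.705/0.295.
n = 2.390 × 0.295/0.705 = 1.00 ≈ 1

1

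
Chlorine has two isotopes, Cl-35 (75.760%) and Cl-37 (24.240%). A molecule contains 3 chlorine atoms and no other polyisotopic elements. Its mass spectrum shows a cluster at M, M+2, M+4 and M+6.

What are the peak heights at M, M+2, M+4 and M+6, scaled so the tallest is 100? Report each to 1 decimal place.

100.0 : 96.0 : 30.7 : 3.3

Each Cl atom is independently Cl-35 (p = 0.75760) or Cl-37 (q = 0.24240); the cluster is the binomial expansion (p + q)^3.
P(M) = 0.75760^3 = 0.434830
P(M+2) = 3 × 0.75760^2 × 0.24240^1 = 0.417382
P(M+4) = 3 × 0.75760^1 × 0.24240^2 = 0.133545
P(M+6) = 0.24240^3 = 0.014243
The M peak is largest (0.434830); scaling to 100 gives 100.0 : 96.0 : 30.7 : 3.3.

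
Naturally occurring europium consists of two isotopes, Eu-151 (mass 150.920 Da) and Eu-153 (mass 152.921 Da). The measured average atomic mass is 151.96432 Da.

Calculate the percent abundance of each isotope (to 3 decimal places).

Eu-151: 47.810%, Eu-153: 52.190%

Writing the weighted mean with unknown fraction x of Eu-151:
150.920·x + 152.921·(1 − x) = 151.96432
(150.920 − 152.921)·x = 151.96432 − 152.921
x = -0.95668 / -2.001 = 0.47810 → 47.810% Eu-151, 52.190% Eu-153.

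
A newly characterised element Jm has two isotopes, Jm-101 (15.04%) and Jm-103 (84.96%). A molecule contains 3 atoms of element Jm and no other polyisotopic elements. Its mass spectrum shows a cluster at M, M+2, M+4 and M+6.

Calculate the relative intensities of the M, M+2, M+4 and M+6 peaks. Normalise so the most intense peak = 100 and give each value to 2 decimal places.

0.55 : 9.40 : 53.11 : 100.00

The 3 Jm atoms are independent, so intensities follow the terms of (0.1504 + 0.8496)^3.
P(M) = 0.1504^3 = 0.003402
P(M+2) = 3 × 0.1504^2 × 0.8496^1 = 0.057654
P(M+4) = 3 × 0.1504^1 × 0.8496^2 = 0.325685
P(M+6) = 0.8496^3 = 0.613258
The M+6 peak is largest (0.613258); scaling to 100 gives 0.55 : 9.40 : 53.11 : 100.00.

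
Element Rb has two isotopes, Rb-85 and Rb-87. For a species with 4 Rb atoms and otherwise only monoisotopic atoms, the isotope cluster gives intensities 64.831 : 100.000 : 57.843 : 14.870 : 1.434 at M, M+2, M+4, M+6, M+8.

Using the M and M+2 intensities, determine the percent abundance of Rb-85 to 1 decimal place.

Let p = fractional abundance of Rb-85. I(M+2)/I(M) = [C(4,1)·p^3·(1−p)] / p^4 = 4·(1−p)/p = 100.000/64.831 = 1.5425
(1−p)/p = 1.5425/4 = 0.3856  ⇒  p = 1/(1 + 0.3856) = 0.7217
Rb-85: 72.2%, Rb-87: 27.8%.

72.2%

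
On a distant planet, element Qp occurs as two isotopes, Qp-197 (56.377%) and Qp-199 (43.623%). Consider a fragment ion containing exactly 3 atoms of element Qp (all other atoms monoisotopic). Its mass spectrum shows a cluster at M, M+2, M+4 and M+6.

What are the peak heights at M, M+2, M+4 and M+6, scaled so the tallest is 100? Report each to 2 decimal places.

43.08 : 100.00 : 77.38 : 19.96

The 3 Qp atoms are independent, so intensities follow the terms of (0.56377 + 0.43623)^3.
P(M) = 0.56377^3 = 0.179187
P(M+2) = 3 × 0.56377^2 × 0.43623^1 = 0.415950
P(M+4) = 3 × 0.56377^1 × 0.43623^2 = 0.321851
P(M+6) = 0.43623^3 = 0.083013
The M+2 peak is largest (0.415950); scaling to 100 gives 43.08 : 100.00 : 77.38 : 19.96.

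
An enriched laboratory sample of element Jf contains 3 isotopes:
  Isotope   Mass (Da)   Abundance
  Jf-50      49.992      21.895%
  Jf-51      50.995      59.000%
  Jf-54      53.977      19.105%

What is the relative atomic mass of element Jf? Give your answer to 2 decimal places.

51.35 Da

Average mass = Σ (abundance × isotope mass) = 0.21895 × 49.992 + 0.59000 × 50.995 + 0.19105 × 53.977
= 10.9457 + 30.0871 + 10.3123 = 51.3451 Da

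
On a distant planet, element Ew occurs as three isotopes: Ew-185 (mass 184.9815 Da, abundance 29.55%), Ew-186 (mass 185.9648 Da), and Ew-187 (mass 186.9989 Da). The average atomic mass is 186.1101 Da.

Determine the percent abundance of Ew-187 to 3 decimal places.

42.149%

Let x and y be the fractions of Ew-186 and Ew-187. Then x + y = 1 − 0.2955 = 0.7045 and 185.9648x + 186.9989y = 186.1101 − 0.2955×184.9815 = 131.44806675.
Substituting: 185.9648x + 186.9989(0.7045 − x) = 131.44806675
(185.9648 − 186.9989)x = -0.2926583  ⇒  x = 0.28301, y = 0.42149
Ew-186: 28.301%, Ew-187: 42.149%.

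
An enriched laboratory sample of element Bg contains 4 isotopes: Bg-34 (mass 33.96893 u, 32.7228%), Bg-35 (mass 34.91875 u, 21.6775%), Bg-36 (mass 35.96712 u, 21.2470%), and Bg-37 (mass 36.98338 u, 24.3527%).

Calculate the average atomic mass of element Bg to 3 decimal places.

The abundance-weighted mean is 0.327228 × 33.96893 + 0.216775 × 34.91875 + 0.212470 × 35.96712 + 0.243527 × 36.98338
= 11.115585 + 7.569512 + 7.641934 + 9.006452 = 35.333483 u

35.333 u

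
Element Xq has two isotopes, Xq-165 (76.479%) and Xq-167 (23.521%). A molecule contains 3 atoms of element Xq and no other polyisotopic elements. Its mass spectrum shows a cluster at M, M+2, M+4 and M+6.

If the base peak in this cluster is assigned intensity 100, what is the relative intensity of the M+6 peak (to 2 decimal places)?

(0.76479 + 0.23521)^3 gives M 0.4473, M+2 0.4127, M+4 0.1269, M+6 0.0130; the largest is M.
P(M) = C(3,0) × 0.76479^3 × 0.23521^0 = 1 × 0.44732853 × 1.0000 = 0.447329 (base)
P(M+6) = C(3,3) × 0.76479^0 × 0.23521^3 = 1 × 1.0000 × 0.0130127 = 0.013013
Relative intensity = 0.013013 / 0.447329 × 100 = 2.91

2.91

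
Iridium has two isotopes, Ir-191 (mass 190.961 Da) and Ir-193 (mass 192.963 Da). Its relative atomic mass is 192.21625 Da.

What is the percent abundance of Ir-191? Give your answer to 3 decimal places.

37.300%

With x = fraction of Ir-191 (so Ir-193 is 1 − x):
190.961·x + 192.963·(1 − x) = 192.21625
(190.961 − 192.963)·x = 192.21625 − 192.963
x = -0.74675 / -2.002 = 0.37300 → 37.300% Ir-191, 62.700% Ir-193.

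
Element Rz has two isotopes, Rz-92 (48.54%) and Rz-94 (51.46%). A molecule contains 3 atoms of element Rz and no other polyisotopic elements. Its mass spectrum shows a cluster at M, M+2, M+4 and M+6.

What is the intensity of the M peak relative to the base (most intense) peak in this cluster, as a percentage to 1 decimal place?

(0.4854 + 0.5146)^3 gives M 0.1144, M+2 0.3637, M+4 0.3856, M+6 0.1363; the largest is M+4.
P(M+4) = C(3,2) × 0.4854^1 × 0.5146^2 = 3 × 0.4854 × 0.26481316 = 0.385621 (base)
P(M) = C(3,0) × 0.4854^3 × 0.5146^0 = 1 × 0.11436663 × 1.0000 = 0.114367
Relative intensity = 0.114367 / 0.385621 × 100 = 29.7

29.7%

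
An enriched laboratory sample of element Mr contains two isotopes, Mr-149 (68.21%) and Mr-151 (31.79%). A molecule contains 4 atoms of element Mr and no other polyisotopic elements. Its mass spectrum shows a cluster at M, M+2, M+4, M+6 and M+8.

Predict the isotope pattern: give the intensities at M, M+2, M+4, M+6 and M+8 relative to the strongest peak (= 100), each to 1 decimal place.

Expanding (0.6821 + 0.3179)^4:
P(M) = 0.6821^4 = 0.216467
P(M+2) = 4 × 0.6821^3 × 0.3179^1 = 0.403548
P(M+4) = 6 × 0.6821^2 × 0.3179^2 = 0.282116
P(M+6) = 4 × 0.6821^1 × 0.3179^3 = 0.087656
P(M+8) = 0.3179^4 = 0.010213
The M+2 peak is largest (0.403548); scaling to 100 gives 53.6 : 100.0 : 69.9 : 21.7 : 2.5.

53.6 : 100.0 : 69.9 : 21.7 : 2.5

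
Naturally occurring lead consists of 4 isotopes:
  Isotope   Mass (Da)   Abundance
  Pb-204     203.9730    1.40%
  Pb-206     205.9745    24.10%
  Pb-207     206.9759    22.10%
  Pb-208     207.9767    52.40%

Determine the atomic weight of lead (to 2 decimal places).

207.22 Da

Weight each isotope mass by its fractional abundance: 0.0140 × 203.9730 + 0.2410 × 205.9745 + 0.2210 × 206.9759 + 0.5240 × 207.9767
= 2.85562 + 49.63985 + 45.74167 + 108.97979 = 207.21693 Da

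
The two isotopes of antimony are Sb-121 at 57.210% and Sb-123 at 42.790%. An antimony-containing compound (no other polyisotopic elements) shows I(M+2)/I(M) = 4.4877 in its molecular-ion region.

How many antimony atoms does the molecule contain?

For n independent Sb atoms, I(M+2)/I(M) = n · (abundance Sb-123) / (abundance Sb-121) = n · 0.42790/0.57210.
n = 4.4877 × 0.57210/0.42790 = 6.00 ≈ 6

6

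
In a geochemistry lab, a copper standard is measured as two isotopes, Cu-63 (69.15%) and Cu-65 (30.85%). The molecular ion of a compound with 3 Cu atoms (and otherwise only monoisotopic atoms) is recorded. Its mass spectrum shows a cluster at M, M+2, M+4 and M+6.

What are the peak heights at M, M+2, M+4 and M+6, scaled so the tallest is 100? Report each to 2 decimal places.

74.72 : 100.00 : 44.61 : 6.63

Each Cu atom is independently Cu-63 (p = 0.6915) or Cu-65 (q = 0.3085); the cluster is the binomial expansion (p + q)^3.
P(M) = 0.6915^3 = 0.330656
P(M+2) = 3 × 0.6915^2 × 0.3085^1 = 0.442548
P(M+4) = 3 × 0.6915^1 × 0.3085^2 = 0.197435
P(M+6) = 0.3085^3 = 0.029361
The M+2 peak is largest (0.442548); scaling to 100 gives 74.72 : 100.00 : 44.61 : 6.63.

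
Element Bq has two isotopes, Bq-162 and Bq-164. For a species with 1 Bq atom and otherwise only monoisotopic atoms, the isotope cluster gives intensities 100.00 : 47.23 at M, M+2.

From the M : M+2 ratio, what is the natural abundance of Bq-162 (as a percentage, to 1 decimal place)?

Let p = fractional abundance of Bq-162. I(M+2)/I(M) = [C(1,1)·p^0·(1−p)] / p^1 = 1·(1−p)/p = 47.23/100.00 = 0.4723
(1−p)/p = 0.4723/1 = 0.4723  ⇒  p = 1/(1 + 0.4723) = 0.6792
Bq-162: 67.9%, Bq-164: 32.1%.

67.9%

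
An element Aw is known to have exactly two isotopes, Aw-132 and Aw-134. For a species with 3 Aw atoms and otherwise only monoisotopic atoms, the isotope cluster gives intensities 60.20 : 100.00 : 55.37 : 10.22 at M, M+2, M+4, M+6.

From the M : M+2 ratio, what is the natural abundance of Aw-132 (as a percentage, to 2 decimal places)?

64.36%

Write p for the Aw-132 fraction. I(M+2)/I(M) = [C(3,1)·p^2·(1−p)] / p^3 = 3·(1−p)/p = 100.00/60.20 = 1.6611
(1−p)/p = 1.6611/3 = 0.5537  ⇒  p = 1/(1 + 0.5537) = 0.6436
Aw-132: 64.36%, Aw-134: 35.64%.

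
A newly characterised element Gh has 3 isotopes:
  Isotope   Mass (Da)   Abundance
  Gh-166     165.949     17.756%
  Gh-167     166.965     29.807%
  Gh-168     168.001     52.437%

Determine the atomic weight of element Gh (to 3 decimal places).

167.328 Da

Weight each isotope mass by its fractional abundance: 0.17756 × 165.949 + 0.29807 × 166.965 + 0.52437 × 168.001
= 29.4659 + 49.7673 + 88.0947 = 167.3279 Da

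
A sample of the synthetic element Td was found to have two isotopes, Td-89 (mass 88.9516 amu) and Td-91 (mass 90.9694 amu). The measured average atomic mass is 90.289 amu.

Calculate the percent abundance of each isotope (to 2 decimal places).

Writing the weighted mean with unknown fraction x of Td-89:
88.9516·x + 90.9694·(1 − x) = 90.289
(88.9516 − 90.9694)·x = 90.289 − 90.9694
x = -0.6804 / -2.0178 = 0.33720 → 33.72% Td-89, 66.28% Td-91.

Td-89: 33.72%, Td-91: 66.28%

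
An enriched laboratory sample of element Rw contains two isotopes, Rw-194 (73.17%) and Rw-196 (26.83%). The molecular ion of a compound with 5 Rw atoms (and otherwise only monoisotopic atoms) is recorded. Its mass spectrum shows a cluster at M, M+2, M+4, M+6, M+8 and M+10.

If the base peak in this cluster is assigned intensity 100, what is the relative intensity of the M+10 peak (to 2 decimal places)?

(0.7317 + 0.2683)^5 gives M 0.2097, M+2 0.3845, M+4 0.2820, M+6 0.1034, M+8 0.0190, M+10 0.0014; the largest is M+2.
P(M+2) = C(5,1) × 0.7317^4 × 0.2683^1 = 5 × 0.28663698 × 0.2683 = 0.384524 (base)
P(M+10) = C(5,5) × 0.7317^0 × 0.2683^5 = 1 × 1.0000 × 0.00139028 = 0.001390
Relative intensity = 0.001390 / 0.384524 × 100 = 0.36

0.36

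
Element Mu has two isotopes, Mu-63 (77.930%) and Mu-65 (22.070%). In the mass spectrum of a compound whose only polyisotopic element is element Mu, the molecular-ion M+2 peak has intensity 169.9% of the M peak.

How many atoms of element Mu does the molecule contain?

6

With n Mu atoms, P(M+2)/P(M) = C(n,1)·p^(n−1)q / p^n = n·q/p = n · 0.22070/0.77930.
n = 1.699 × 0.77930/0.22070 = 6.00 ≈ 6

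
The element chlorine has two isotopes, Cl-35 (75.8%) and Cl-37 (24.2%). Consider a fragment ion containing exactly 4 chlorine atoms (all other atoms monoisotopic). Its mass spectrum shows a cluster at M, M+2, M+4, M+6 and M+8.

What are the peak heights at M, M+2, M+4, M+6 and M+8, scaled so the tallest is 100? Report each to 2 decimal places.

The 4 Cl atoms are independent, so intensities follow the terms of (0.758 + 0.242)^4.
P(M) = 0.758^4 = 0.330124
P(M+2) = 4 × 0.758^3 × 0.242^1 = 0.421583
P(M+4) = 6 × 0.758^2 × 0.242^2 = 0.201893
P(M+6) = 4 × 0.758^1 × 0.242^3 = 0.042971
P(M+8) = 0.242^4 = 0.003430
The M+2 peak is largest (0.421583); scaling to 100 gives 78.31 : 100.00 : 47.89 : 10.19 : 0.81.

78.31 : 100.00 : 47.89 : 10.19 : 0.81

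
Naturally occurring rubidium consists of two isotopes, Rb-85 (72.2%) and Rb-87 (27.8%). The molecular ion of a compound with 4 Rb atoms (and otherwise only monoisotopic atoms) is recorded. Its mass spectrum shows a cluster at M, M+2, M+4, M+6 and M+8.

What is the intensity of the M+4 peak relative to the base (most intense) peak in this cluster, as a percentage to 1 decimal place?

(0.722 + 0.278)^4 gives M 0.2717, M+2 0.4185, M+4 0.2417, M+6 0.0620, M+8 0.0060; the largest is M+2.
P(M+2) = C(4,1) × 0.722^3 × 0.278^1 = 4 × 0.37636705 × 0.2780 = 0.418520 (base)
P(M+4) = C(4,2) × 0.722^2 × 0.278^2 = 6 × 0.521284 × 0.077284 = 0.241721
Relative intensity = 0.241721 / 0.418520 × 100 = 57.8

57.8%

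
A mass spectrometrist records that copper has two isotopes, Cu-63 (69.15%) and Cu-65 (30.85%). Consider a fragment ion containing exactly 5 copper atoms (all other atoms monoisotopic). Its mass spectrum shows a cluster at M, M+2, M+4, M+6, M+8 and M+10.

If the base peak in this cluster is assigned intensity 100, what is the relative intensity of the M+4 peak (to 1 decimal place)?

Binomial terms of (0.6915 + 0.3085)^5: M 0.1581, M+2 0.3527, M+4 0.3147, M+6 0.1404, M+8 0.0313, M+10 0.0028 → M+2 is the base peak.
P(M+2) = C(5,1) × 0.6915^4 × 0.3085^1 = 5 × 0.2286487 × 0.3085 = 0.352691 (base)
P(M+4) = C(5,2) × 0.6915^3 × 0.3085^2 = 10 × 0.33065611 × 0.09517225 = 0.314693
Relative intensity = 0.314693 / 0.352691 × 100 = 89.2

89.2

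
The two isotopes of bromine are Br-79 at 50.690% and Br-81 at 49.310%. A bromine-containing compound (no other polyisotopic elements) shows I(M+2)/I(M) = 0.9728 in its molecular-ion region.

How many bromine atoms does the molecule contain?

The M+2/M ratio from n Br atoms is n · q/p = n · 0.49310/0.50690.
n = 0.9728 × 0.50690/0.49310 = 1.00 ≈ 1

1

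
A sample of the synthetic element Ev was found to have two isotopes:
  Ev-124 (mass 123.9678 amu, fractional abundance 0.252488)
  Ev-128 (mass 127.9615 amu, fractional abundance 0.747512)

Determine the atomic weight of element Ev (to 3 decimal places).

Weight each isotope mass by its fractional abundance: 0.252488 × 123.9678 + 0.747512 × 127.9615
= 31.30038 + 95.65276 = 126.95314 amu

126.953 amu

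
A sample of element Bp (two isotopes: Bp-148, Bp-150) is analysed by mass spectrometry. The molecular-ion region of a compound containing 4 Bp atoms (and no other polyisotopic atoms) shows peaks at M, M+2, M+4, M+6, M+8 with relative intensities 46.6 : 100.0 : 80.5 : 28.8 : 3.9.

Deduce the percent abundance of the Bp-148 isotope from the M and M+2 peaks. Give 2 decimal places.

65.08%

Let p = fractional abundance of Bp-148. I(M+2)/I(M) = [C(4,1)·p^3·(1−p)] / p^4 = 4·(1−p)/p = 100.0/46.6 = 2.1459
(1−p)/p = 2.1459/4 = 0.5365  ⇒  p = 1/(1 + 0.5365) = 0.6508
Bp-148: 65.08%, Bp-150: 34.92%.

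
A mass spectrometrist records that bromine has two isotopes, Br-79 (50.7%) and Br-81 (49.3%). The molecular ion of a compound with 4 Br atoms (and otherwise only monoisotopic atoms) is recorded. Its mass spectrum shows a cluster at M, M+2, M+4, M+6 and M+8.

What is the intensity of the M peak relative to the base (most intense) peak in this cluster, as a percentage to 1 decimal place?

(0.507 + 0.493)^4 gives M 0.0661, M+2 0.2570, M+4 0.3749, M+6 0.2430, M+8 0.0591; the largest is M+4.
P(M+4) = C(4,2) × 0.507^2 × 0.493^2 = 6 × 0.257049 × 0.243049 = 0.374853 (base)
P(M) = C(4,0) × 0.507^4 × 0.493^0 = 1 × 0.06607419 × 1.0000 = 0.066074
Relative intensity = 0.066074 / 0.374853 × 100 = 17.6

17.6%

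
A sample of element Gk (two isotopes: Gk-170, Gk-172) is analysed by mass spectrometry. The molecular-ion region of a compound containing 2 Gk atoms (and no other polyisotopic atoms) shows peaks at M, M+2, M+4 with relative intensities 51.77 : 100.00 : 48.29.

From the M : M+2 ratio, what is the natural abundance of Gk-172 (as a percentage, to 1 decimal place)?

If p is the fraction of Gk that is Gk-170, then I(M+2)/I(M) = [C(2,1)·p^1·(1−p)] / p^2 = 2·(1−p)/p = 100.00/51.77 = 1.9316
(1−p)/p = 1.9316/2 = 0.9658  ⇒  p = 1/(1 + 0.9658) = 0.5087
Gk-170: 50.9%, Gk-172: 49.1%.

49.1%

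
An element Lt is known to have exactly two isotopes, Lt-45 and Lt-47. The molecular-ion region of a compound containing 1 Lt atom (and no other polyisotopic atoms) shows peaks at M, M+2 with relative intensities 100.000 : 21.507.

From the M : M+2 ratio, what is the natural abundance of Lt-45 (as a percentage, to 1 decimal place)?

82.3%

Let p = fractional abundance of Lt-45. I(M+2)/I(M) = [C(1,1)·p^0·(1−p)] / p^1 = 1·(1−p)/p = 21.507/100.000 = 0.2151
(1−p)/p = 0.2151/1 = 0.2151  ⇒  p = 1/(1 + 0.2151) = 0.8230
Lt-45: 82.3%, Lt-47: 17.7%.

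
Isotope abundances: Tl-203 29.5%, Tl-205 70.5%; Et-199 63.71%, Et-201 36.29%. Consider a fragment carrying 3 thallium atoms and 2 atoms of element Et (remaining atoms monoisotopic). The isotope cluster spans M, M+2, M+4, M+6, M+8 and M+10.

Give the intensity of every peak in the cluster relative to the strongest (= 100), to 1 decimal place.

2.8 : 23.4 : 72.2 : 100.0 : 59.5 : 12.5

Thallium pattern (n=3): 0.02567237 : 0.18405787 : 0.43986713 : 0.35040263
Element Et pattern (n=2): 0.40589641 : 0.46240718 : 0.13169641
Convolve the two distributions (both contribute in 2-u steps):
  M: 0.02567237×0.40589641 = 0.010420
  M+2: 0.02567237×0.46240718 + 0.18405787×0.40589641 = 0.086580
  M+4: 0.02567237×0.13169641 + 0.18405787×0.46240718 + 0.43986713×0.40589641 = 0.267031
  M+6: 0.18405787×0.13169641 + 0.43986713×0.46240718 + 0.35040263×0.40589641 = 0.369865
  M+8: 0.43986713×0.13169641 + 0.35040263×0.46240718 = 0.219958
  M+10: 0.35040263×0.13169641 = 0.046147
Scale to base peak (0.369865) = 100: 2.8 : 23.4 : 72.2 : 100.0 : 59.5 : 12.5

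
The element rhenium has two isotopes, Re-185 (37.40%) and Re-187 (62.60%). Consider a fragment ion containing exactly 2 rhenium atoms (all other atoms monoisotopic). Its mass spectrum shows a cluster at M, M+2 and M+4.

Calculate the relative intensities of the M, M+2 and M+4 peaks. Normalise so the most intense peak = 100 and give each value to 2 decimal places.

The 2 Re atoms are independent, so intensities follow the terms of (0.3740 + 0.6260)^2.
P(M) = 0.3740^2 = 0.139876
P(M+2) = 2 × 0.3740^1 × 0.6260^1 = 0.468248
P(M+4) = 0.6260^2 = 0.391876
The M+2 peak is largest (0.468248); scaling to 100 gives 29.87 : 100.00 : 83.69.

29.87 : 100.00 : 83.69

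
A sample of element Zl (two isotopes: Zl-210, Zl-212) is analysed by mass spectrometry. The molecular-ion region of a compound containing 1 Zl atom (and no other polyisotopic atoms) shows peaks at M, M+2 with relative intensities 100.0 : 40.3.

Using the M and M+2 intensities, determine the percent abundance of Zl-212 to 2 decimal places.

28.72%

Let p = fractional abundance of Zl-210. I(M+2)/I(M) = [C(1,1)·p^0·(1−p)] / p^1 = 1·(1−p)/p = 40.3/100.0 = 0.4030
(1−p)/p = 0.4030/1 = 0.4030  ⇒  p = 1/(1 + 0.4030) = 0.7128
Zl-210: 71.28%, Zl-212: 28.72%.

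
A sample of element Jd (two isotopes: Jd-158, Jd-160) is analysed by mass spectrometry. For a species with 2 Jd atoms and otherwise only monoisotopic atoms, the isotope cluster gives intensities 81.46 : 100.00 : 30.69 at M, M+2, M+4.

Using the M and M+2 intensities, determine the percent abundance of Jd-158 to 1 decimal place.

62.0%

Let p = fractional abundance of Jd-158. I(M+2)/I(M) = [C(2,1)·p^1·(1−p)] / p^2 = 2·(1−p)/p = 100.00/81.46 = 1.2276
(1−p)/p = 1.2276/2 = 0.6138  ⇒  p = 1/(1 + 0.6138) = 0.6197
Jd-158: 62.0%, Jd-160: 38.0%.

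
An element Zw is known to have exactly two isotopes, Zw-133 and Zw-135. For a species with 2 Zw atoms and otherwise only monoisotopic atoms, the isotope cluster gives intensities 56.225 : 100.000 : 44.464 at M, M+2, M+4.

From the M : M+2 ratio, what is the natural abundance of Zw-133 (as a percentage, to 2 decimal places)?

If p is the fraction of Zw that is Zw-133, then I(M+2)/I(M) = [C(2,1)·p^1·(1−p)] / p^2 = 2·(1−p)/p = 100.000/56.225 = 1.7786
(1−p)/p = 1.7786/2 = 0.8893  ⇒  p = 1/(1 + 0.8893) = 0.5293
Zw-133: 52.93%, Zw-135: 47.07%.

52.93%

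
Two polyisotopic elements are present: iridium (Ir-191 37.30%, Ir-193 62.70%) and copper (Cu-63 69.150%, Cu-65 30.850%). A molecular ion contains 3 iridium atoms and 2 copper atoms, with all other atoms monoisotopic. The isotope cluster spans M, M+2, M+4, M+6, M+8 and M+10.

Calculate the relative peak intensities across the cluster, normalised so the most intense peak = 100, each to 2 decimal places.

7.51 : 44.57 : 98.94 : 100.00 : 44.49 : 7.10

Iridium pattern (n=3): 0.05189512 : 0.26170165 : 0.43991135 : 0.24649188
Copper pattern (n=2): 0.47817225 : 0.4266555 : 0.09517225
Convolve the two distributions (both contribute in 2-u steps):
  M: 0.05189512×0.47817225 = 0.024815
  M+2: 0.05189512×0.4266555 + 0.26170165×0.47817225 = 0.147280
  M+4: 0.05189512×0.09517225 + 0.26170165×0.4266555 + 0.43991135×0.47817225 = 0.326949
  M+6: 0.26170165×0.09517225 + 0.43991135×0.4266555 + 0.24649188×0.47817225 = 0.330463
  M+8: 0.43991135×0.09517225 + 0.24649188×0.4266555 = 0.147034
  M+10: 0.24649188×0.09517225 = 0.023459
Scale to base peak (0.330463) = 100: 7.51 : 44.57 : 98.94 : 100.00 : 44.49 : 7.10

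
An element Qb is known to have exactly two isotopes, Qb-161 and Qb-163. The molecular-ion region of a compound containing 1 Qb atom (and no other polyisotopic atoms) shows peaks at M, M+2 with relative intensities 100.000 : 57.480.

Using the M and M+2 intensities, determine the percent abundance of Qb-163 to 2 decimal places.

36.50%

Let p = fractional abundance of Qb-161. I(M+2)/I(M) = [C(1,1)·p^0·(1−p)] / p^1 = 1·(1−p)/p = 57.480/100.000 = 0.5748
(1−p)/p = 0.5748/1 = 0.5748  ⇒  p = 1/(1 + 0.5748) = 0.6350
Qb-161: 63.50%, Qb-163: 36.50%.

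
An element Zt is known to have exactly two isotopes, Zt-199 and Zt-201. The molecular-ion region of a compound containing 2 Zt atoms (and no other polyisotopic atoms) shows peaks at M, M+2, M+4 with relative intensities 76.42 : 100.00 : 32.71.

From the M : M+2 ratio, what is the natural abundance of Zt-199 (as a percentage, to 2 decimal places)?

Let p = fractional abundance of Zt-199. I(M+2)/I(M) = [C(2,1)·p^1·(1−p)] / p^2 = 2·(1−p)/p = 100.00/76.42 = 1.3086
(1−p)/p = 1.3086/2 = 0.6543  ⇒  p = 1/(1 + 0.6543) = 0.6045
Zt-199: 60.45%, Zt-201: 39.55%.

60.45%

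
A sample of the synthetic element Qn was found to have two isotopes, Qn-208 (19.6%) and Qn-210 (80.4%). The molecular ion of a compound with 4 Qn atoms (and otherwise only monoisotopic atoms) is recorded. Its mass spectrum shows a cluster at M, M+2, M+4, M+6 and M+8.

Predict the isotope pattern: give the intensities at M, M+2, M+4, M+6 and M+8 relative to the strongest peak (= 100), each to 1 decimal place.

Expanding (0.196 + 0.804)^4:
P(M) = 0.196^4 = 0.001476
P(M+2) = 4 × 0.196^3 × 0.804^1 = 0.024215
P(M+4) = 6 × 0.196^2 × 0.804^2 = 0.148996
P(M+6) = 4 × 0.196^1 × 0.804^3 = 0.407459
P(M+8) = 0.804^4 = 0.417854
The M+8 peak is largest (0.417854); scaling to 100 gives 0.4 : 5.8 : 35.7 : 97.5 : 100.0.

0.4 : 5.8 : 35.7 : 97.5 : 100.0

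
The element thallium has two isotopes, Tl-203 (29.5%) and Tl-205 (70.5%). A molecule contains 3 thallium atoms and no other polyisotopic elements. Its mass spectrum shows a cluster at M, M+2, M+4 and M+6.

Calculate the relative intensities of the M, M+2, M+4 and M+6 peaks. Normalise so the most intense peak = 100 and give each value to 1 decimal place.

5.8 : 41.8 : 100.0 : 79.7

The 3 Tl atoms are independent, so intensities follow the terms of (0.295 + 0.705)^3.
P(M) = 0.295^3 = 0.025672
P(M+2) = 3 × 0.295^2 × 0.705^1 = 0.184058
P(M+4) = 3 × 0.295^1 × 0.705^2 = 0.439867
P(M+6) = 0.705^3 = 0.350403
The M+4 peak is largest (0.439867); scaling to 100 gives 5.8 : 41.8 : 100.0 : 79.7.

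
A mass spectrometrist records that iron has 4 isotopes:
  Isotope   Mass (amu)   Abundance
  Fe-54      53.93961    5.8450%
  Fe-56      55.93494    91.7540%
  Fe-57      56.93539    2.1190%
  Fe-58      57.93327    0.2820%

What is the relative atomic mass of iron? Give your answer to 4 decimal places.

55.8451 amu

Ar = Σ fᵢ·mᵢ = 0.058450 × 53.93961 + 0.917540 × 55.93494 + 0.021190 × 56.93539 + 0.002820 × 57.93327
= 3.152770 + 51.322545 + 1.206461 + 0.163372 = 55.845148 amu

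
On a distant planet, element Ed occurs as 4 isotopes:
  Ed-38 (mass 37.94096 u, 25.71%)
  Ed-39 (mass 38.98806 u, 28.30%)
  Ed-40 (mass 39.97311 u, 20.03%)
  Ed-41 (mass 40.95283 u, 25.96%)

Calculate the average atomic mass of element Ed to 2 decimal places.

Average mass = Σ (abundance × isotope mass) = 0.2571 × 37.94096 + 0.2830 × 38.98806 + 0.2003 × 39.97311 + 0.2596 × 40.95283
= 9.754621 + 11.033621 + 8.006614 + 10.631355 = 39.426211 u

39.43 u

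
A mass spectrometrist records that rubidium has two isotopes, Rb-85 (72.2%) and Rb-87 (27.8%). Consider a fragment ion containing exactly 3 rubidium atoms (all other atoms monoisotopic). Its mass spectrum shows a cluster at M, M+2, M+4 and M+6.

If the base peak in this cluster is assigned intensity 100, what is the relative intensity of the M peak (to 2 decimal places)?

86.57

Binomial terms of (0.722 + 0.278)^3: M 0.3764, M+2 0.4348, M+4 0.1674, M+6 0.0215 → M+2 is the base peak.
P(M+2) = C(3,1) × 0.722^2 × 0.278^1 = 3 × 0.521284 × 0.2780 = 0.434751 (base)
P(M) = C(3,0) × 0.722^3 × 0.278^0 = 1 × 0.37636705 × 1.0000 = 0.376367
Relative intensity = 0.376367 / 0.434751 × 100 = 86.57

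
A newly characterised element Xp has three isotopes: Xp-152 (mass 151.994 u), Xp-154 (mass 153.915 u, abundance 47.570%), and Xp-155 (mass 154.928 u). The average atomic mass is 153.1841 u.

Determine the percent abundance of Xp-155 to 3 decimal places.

The remaining 52.430% is split between Xp-152 (fraction x) and Xp-155 (fraction 0.52430 − x).
Substituting: 151.994x + 154.928(0.52430 − x) = 79.9667345
(151.994 − 154.928)x = -1.2620159  ⇒  x = 0.43013, y = 0.09417
Xp-152: 43.013%, Xp-155: 9.417%.

9.417%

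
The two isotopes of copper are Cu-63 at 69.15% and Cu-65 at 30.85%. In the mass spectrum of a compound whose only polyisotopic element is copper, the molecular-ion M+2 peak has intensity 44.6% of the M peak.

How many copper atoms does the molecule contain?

1

For n independent Cu atoms, I(M+2)/I(M) = n · (abundance Cu-65) / (abundance Cu-63) = n · 0.3085/0.6915.
n = 0.446 × 0.6915/0.3085 = 1.00 ≈ 1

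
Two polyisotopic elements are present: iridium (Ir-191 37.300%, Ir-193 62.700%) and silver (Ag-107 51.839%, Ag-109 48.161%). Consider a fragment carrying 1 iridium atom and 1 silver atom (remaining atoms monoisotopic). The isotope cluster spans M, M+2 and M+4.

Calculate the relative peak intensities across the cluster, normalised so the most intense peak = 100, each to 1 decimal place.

38.3 : 100.0 : 59.8

Iridium pattern (n=1): 0.3730 : 0.6270
Silver pattern (n=1): 0.51839 : 0.48161
Convolve the two distributions (both contribute in 2-u steps):
  M: 0.3730×0.51839 = 0.193359
  M+2: 0.3730×0.48161 + 0.6270×0.51839 = 0.504671
  M+4: 0.6270×0.48161 = 0.301969
Scale to base peak (0.504671) = 100: 38.3 : 100.0 : 59.8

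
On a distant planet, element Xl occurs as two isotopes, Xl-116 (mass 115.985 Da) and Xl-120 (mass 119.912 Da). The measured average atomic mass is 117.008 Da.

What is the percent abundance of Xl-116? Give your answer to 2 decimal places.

Writing the weighted mean with unknown fraction x of Xl-116:
115.985·x + 119.912·(1 − x) = 117.008
(115.985 − 119.912)·x = 117.008 − 119.912
x = -2.904 / -3.927 = 0.73950 → 73.95% Xl-116, 26.05% Xl-120.

73.95%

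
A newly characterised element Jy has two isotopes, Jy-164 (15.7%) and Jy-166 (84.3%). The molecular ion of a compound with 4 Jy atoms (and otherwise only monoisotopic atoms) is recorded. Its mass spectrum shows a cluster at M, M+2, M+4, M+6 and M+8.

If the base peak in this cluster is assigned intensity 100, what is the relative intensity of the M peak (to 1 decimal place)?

(0.157 + 0.843)^4 gives M 0.0006, M+2 0.0130, M+4 0.1051, M+6 0.3762, M+8 0.5050; the largest is M+8.
P(M+8) = C(4,4) × 0.157^0 × 0.843^4 = 1 × 1.0000 × 0.505022 = 0.505022 (base)
P(M) = C(4,0) × 0.157^4 × 0.843^0 = 1 × 0.00060757 × 1.0000 = 0.000608
Relative intensity = 0.000608 / 0.505022 × 100 = 0.1

0.1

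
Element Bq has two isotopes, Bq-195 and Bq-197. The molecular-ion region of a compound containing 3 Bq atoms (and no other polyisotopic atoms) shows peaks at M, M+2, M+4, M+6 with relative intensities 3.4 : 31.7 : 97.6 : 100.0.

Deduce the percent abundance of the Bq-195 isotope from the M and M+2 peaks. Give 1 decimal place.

24.3%

Let p = fractional abundance of Bq-195. I(M+2)/I(M) = [C(3,1)·p^2·(1−p)] / p^3 = 3·(1−p)/p = 31.7/3.4 = 9.3235
(1−p)/p = 9.3235/3 = 3.1078  ⇒  p = 1/(1 + 3.1078) = 0.2434
Bq-195: 24.3%, Bq-197: 75.7%.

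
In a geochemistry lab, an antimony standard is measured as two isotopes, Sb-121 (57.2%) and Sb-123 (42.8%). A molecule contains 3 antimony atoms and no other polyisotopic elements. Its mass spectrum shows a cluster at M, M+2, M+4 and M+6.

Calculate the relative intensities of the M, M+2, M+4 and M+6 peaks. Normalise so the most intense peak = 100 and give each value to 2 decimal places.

44.55 : 100.00 : 74.83 : 18.66

Each Sb atom is independently Sb-121 (p = 0.572) or Sb-123 (q = 0.428); the cluster is the binomial expansion (p + q)^3.
P(M) = 0.572^3 = 0.187149
P(M+2) = 3 × 0.572^2 × 0.428^1 = 0.420104
P(M+4) = 3 × 0.572^1 × 0.428^2 = 0.314344
P(M+6) = 0.428^3 = 0.078403
The M+2 peak is largest (0.420104); scaling to 100 gives 44.55 : 100.00 : 74.83 : 18.66.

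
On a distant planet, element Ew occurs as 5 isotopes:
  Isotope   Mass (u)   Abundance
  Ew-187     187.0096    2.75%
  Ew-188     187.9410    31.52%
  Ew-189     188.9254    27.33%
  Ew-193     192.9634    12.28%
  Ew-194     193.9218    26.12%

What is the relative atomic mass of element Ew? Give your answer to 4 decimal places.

190.3634 u

The abundance-weighted mean is 0.0275 × 187.0096 + 0.3152 × 187.9410 + 0.2733 × 188.9254 + 0.1228 × 192.9634 + 0.2612 × 193.9218
= 5.14276 + 59.23900 + 51.63331 + 23.69591 + 50.65237 = 190.36335 u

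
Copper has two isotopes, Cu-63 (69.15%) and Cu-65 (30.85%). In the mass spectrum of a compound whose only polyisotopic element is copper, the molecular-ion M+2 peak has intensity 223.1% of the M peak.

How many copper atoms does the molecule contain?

For n independent Cu atoms, I(M+2)/I(M) = n · (abundance Cu-65) / (abundance Cu-63) = n · 0.3085/0.6915.
n = 2.231 × 0.6915/0.3085 = 5.00 ≈ 5

5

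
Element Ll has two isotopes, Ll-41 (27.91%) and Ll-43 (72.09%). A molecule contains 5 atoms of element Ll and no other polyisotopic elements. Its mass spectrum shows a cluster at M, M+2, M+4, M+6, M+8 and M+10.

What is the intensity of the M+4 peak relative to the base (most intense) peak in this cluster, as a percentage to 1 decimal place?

Term probabilities: M 0.0017, M+2 0.0219, M+4 0.1130, M+6 0.2918, M+8 0.3769, M+10 0.1947. Base peak = M+8.
P(M+8) = C(5,4) × 0.2791^1 × 0.7209^4 = 5 × 0.2791 × 0.27008477 = 0.376903 (base)
P(M+4) = C(5,2) × 0.2791^3 × 0.7209^2 = 10 × 0.021741 × 0.51969681 = 0.112987
Relative intensity = 0.112987 / 0.376903 × 100 = 30.0

30.0%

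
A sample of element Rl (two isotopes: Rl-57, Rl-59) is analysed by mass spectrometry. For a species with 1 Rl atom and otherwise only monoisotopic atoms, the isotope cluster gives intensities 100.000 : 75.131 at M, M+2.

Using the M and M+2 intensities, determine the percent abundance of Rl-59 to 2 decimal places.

Let p = fractional abundance of Rl-57. I(M+2)/I(M) = [C(1,1)·p^0·(1−p)] / p^1 = 1·(1−p)/p = 75.131/100.000 = 0.7513
(1−p)/p = 0.7513/1 = 0.7513  ⇒  p = 1/(1 + 0.7513) = 0.5710
Rl-57: 57.10%, Rl-59: 42.90%.

42.90%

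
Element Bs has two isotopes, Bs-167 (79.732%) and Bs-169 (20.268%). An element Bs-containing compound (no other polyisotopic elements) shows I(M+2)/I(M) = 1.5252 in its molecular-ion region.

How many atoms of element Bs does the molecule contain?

6

With n Bs atoms, P(M+2)/P(M) = C(n,1)·p^(n−1)q / p^n = n·q/p = n · 0.20268/0.79732.
n = 1.5252 × 0.79732/0.20268 = 6.00 ≈ 6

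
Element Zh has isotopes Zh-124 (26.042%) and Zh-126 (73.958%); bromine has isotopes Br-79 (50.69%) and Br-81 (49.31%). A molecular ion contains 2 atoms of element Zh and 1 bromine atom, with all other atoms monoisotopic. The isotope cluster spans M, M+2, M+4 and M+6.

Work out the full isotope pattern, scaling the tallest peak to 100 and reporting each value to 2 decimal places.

7.36 : 48.95 : 100.00 : 57.73

Element Zh pattern (n=2): 0.06781858 : 0.38520285 : 0.54697858
Bromine pattern (n=1): 0.5069 : 0.4931
Convolve the two distributions (both contribute in 2-u steps):
  M: 0.06781858×0.5069 = 0.034377
  M+2: 0.06781858×0.4931 + 0.38520285×0.5069 = 0.228701
  M+4: 0.38520285×0.4931 + 0.54697858×0.5069 = 0.467207
  M+6: 0.54697858×0.4931 = 0.269715
Scale to base peak (0.467207) = 100: 7.36 : 48.95 : 100.00 : 57.73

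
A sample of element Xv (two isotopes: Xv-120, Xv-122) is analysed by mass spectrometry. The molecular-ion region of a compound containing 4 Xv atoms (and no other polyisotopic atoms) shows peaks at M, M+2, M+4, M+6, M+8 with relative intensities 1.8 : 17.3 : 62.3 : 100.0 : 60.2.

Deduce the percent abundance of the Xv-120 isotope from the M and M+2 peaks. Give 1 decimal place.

29.4%

Let p = fractional abundance of Xv-120. I(M+2)/I(M) = [C(4,1)·p^3·(1−p)] / p^4 = 4·(1−p)/p = 17.3/1.8 = 9.6111
(1−p)/p = 9.6111/4 = 2.4028  ⇒  p = 1/(1 + 2.4028) = 0.2939
Xv-120: 29.4%, Xv-122: 70.6%.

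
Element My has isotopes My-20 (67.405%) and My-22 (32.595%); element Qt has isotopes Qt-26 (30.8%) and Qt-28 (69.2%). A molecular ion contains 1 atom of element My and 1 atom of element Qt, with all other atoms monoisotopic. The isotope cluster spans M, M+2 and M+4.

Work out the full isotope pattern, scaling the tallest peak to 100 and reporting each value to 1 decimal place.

Element My pattern (n=1): 0.67405 : 0.32595
Element Qt pattern (n=1): 0.3080 : 0.6920
Convolve the two distributions (both contribute in 2-u steps):
  M: 0.67405×0.3080 = 0.207607
  M+2: 0.67405×0.6920 + 0.32595×0.3080 = 0.566835
  M+4: 0.32595×0.6920 = 0.225557
Scale to base peak (0.566835) = 100: 36.6 : 100.0 : 39.8

36.6 : 100.0 : 39.8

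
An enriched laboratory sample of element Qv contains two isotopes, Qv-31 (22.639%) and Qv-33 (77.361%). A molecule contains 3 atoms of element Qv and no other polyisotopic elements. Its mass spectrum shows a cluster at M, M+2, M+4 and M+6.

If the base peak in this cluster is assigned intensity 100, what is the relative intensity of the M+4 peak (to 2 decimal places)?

(0.22639 + 0.77361)^3 gives M 0.0116, M+2 0.1189, M+4 0.4065, M+6 0.4630; the largest is M+6.
P(M+6) = C(3,3) × 0.22639^0 × 0.77361^3 = 1 × 1.0000 × 0.46298426 = 0.462984 (base)
P(M+4) = C(3,2) × 0.22639^1 × 0.77361^2 = 3 × 0.22639 × 0.59847243 = 0.406465
Relative intensity = 0.406465 / 0.462984 × 100 = 87.79

87.79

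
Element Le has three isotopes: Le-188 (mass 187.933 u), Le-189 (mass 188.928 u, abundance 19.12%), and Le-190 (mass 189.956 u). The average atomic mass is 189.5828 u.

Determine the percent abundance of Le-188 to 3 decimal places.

Let x and y be the fractions of Le-188 and Le-190. Then x + y = 1 − 0.1912 = 0.8088 and 187.933x + 189.956y = 189.5828 − 0.1912×188.928 = 153.4597664.
Substituting: 187.933x + 189.956(0.8088 − x) = 153.4597664
(187.933 − 189.956)x = -0.1766464  ⇒  x = 0.08732, y = 0.72148
Le-188: 8.732%, Le-190: 72.148%.

8.732%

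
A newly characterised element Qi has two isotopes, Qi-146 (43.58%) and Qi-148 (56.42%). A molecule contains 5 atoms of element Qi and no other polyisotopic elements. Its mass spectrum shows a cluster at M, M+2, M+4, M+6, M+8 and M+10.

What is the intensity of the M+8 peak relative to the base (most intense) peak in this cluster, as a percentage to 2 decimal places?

64.73%

(0.4358 + 0.5642)^5 gives M 0.0157, M+2 0.1018, M+4 0.2635, M+6 0.3411, M+8 0.2208, M+10 0.0572; the largest is M+6.
P(M+6) = C(5,3) × 0.4358^2 × 0.5642^3 = 10 × 0.18992164 × 0.17959707 = 0.341094 (base)
P(M+8) = C(5,4) × 0.4358^1 × 0.5642^4 = 5 × 0.4358 × 0.10132867 = 0.220795
Relative intensity = 0.220795 / 0.341094 × 100 = 64.73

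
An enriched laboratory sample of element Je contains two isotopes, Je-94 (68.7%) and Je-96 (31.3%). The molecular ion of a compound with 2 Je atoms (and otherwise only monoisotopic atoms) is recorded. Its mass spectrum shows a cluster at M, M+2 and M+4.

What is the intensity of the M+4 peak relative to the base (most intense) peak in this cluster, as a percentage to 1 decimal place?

Binomial terms of (0.687 + 0.313)^2: M 0.4720, M+2 0.4301, M+4 0.0980 → M is the base peak.
P(M) = C(2,0) × 0.687^2 × 0.313^0 = 1 × 0.471969 × 1.0000 = 0.471969 (base)
P(M+4) = C(2,2) × 0.687^0 × 0.313^2 = 1 × 1.0000 × 0.097969 = 0.097969
Relative intensity = 0.097969 / 0.471969 × 100 = 20.8

20.8%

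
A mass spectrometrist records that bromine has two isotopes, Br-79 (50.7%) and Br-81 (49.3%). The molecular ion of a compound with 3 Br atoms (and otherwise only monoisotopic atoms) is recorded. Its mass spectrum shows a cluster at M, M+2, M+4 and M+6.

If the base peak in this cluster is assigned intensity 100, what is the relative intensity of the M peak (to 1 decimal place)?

34.3

Term probabilities: M 0.1303, M+2 0.3802, M+4 0.3697, M+6 0.1198. Base peak = M+2.
P(M+2) = C(3,1) × 0.507^2 × 0.493^1 = 3 × 0.257049 × 0.4930 = 0.380175 (base)
P(M) = C(3,0) × 0.507^3 × 0.493^0 = 1 × 0.13032384 × 1.0000 = 0.130324
Relative intensity = 0.130324 / 0.380175 × 100 = 34.3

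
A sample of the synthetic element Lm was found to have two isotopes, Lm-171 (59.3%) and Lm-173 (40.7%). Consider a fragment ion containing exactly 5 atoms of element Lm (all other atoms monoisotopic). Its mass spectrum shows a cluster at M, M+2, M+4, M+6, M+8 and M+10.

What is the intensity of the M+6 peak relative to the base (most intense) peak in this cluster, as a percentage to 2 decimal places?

68.63%

Binomial terms of (0.593 + 0.407)^5: M 0.0733, M+2 0.2516, M+4 0.3454, M+6 0.2371, M+8 0.0814, M+10 0.0112 → M+4 is the base peak.
P(M+4) = C(5,2) × 0.593^3 × 0.407^2 = 10 × 0.20852786 × 0.165649 = 0.345424 (base)
P(M+6) = C(5,3) × 0.593^2 × 0.407^3 = 10 × 0.351649 × 0.06741914 = 0.237079
Relative intensity = 0.237079 / 0.345424 × 100 = 68.63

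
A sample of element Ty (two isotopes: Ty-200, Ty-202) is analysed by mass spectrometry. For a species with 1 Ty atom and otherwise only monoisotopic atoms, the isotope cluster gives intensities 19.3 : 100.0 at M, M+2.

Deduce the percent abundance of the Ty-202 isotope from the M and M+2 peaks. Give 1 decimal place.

83.8%

Write p for the Ty-200 fraction. I(M+2)/I(M) = [C(1,1)·p^0·(1−p)] / p^1 = 1·(1−p)/p = 100.0/19.3 = 5.1813
(1−p)/p = 5.1813/1 = 5.1813  ⇒  p = 1/(1 + 5.1813) = 0.1618
Ty-200: 16.2%, Ty-202: 83.8%.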